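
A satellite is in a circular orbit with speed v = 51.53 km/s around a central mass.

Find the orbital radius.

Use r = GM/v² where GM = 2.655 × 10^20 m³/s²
v = 51.53 km/s = 51530 m/s
GM = 2.655 × 10^20 m³/s²
v² = 2.65534 × 10^9 m²/s²
r = GM/v² = (2.655 × 10^20) / (2.65534 × 10^9) = 9.99872 × 10^10 m ≈ 99.99 Gm

Final answer: 99.99 Gm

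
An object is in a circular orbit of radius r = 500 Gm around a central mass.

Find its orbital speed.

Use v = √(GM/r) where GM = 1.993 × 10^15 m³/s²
r = 500 Gm = 5 × 10^11 m
GM = 1.993 × 10^15 m³/s²
GM/r = (1.993 × 10^15) / (5 × 10^11) = 3986 m²/s²
v = √(GM/r) = 63.1348 m/s ≈ 63.13 m/s

Final answer: 63.13 m/s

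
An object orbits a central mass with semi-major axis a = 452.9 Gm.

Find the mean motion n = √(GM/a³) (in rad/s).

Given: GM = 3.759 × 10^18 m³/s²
a = 452.9 Gm = 4.529 × 10^11 m
GM = 3.759 × 10^18 m³/s²
a³ = 9.28981 × 10^34 m³
GM/a³ = (3.759 × 10^18) / (9.28981 × 10^34) = 4.04637 × 10^-17 s⁻²
n = √(GM/a³) = 6.36111 × 10^-9 rad/s ≈ 6.361 × 10^-9 rad/s

Final answer: n = 6.361 × 10^-9 rad/s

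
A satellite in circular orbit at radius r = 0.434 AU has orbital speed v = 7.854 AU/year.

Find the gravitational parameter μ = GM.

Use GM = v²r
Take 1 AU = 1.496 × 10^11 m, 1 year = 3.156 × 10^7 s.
r = 0.434 AU = 6.49264 × 10^10 m
v = 7.854 AU/year = 37229.4 m/s
v² = 1.38602 × 10^9 m²/s²
GM = v²r = 1.38602 × 10^9 × 6.49264 × 10^10 = 8.99896 × 10^19 m³/s²
GM ≈ 8.999 × 10^19 m³/s²

Final answer: GM = 8.999 × 10^19 m³/s²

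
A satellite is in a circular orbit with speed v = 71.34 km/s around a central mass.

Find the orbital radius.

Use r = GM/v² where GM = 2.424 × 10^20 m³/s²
v = 71.34 km/s = 71340 m/s
GM = 2.424 × 10^20 m³/s²
v² = 5.0894 × 10^9 m²/s²
r = GM/v² = (2.424 × 10^20) / (5.0894 × 10^9) = 4.76284 × 10^10 m ≈ 4.763 × 10^10 m

Final answer: 4.763 × 10^10 m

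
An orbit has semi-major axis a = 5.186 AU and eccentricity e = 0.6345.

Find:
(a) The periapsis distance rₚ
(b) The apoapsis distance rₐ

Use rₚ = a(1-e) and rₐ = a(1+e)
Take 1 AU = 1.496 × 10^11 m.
a = 5.186 AU = 7.75826 × 10^11 m
e = 0.6345:  1 − e = 0.3655,  1 + e = 1.6345
(a) rₚ = a(1 − e) = 7.75826 × 10^11 m × 0.3655 = 2.83564 × 10^11 m ≈ 1.895 AU
(b) rₐ = a(1 + e) = 7.75826 × 10^11 m × 1.6345 = 1.26809 × 10^12 m ≈ 8.477 AU

Final answer:
(a) rₚ = 1.895 AU
(b) rₐ = 8.477 AU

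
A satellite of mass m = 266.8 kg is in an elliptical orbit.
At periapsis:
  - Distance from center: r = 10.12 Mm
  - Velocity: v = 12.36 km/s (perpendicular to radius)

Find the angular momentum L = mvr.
r = 10.12 Mm = 1.012 × 10^7 m
v = 12.36 km/s = 12360 m/s
vr = 12360 × 1.012 × 10^7 = 1.25083 × 10^11 m²/s
L = m × vr = 266.8 × 1.25083 × 10^11 = 3.33722 × 10^13 kg·m²/s ≈ 3.337 × 10^13 kg·m²/s

Final answer: L = 3.337 × 10^13 kg·m²/s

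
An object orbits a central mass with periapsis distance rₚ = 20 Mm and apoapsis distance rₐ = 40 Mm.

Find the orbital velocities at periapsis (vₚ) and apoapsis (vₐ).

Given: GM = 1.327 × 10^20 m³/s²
rₚ = 20 Mm = 2 × 10^7 m
rₐ = 40 Mm = 4 × 10^7 m
GM = 1.327 × 10^20 m³/s²
a = (rₚ + rₐ)/2 = 3 × 10^7 m
Vis-viva: v² = GM (2/r − 1/a)
vₚ² = 1.327 × 10^20 × (1 × 10^-7 − 3.33333 × 10^-8) = 8.84667 × 10^12 m²/s²
vₚ = 2.97433 × 10^6 m/s ≈ 2974 km/s
vₐ² = 1.327 × 10^20 × (5 × 10^-8 − 3.33333 × 10^-8) = 2.21167 × 10^12 m²/s²
vₐ = 1.48717 × 10^6 m/s ≈ 1487 km/s

Final answer: vₚ = 2974 km/s, vₐ = 1487 km/s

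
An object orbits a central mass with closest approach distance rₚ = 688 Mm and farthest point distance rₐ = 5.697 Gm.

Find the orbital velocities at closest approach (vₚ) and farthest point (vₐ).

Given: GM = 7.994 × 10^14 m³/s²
rₚ = 688 Mm = 6.88 × 10^8 m
rₐ = 5.697 Gm = 5.697 × 10^9 m
GM = 7.994 × 10^14 m³/s²
a = (rₚ + rₐ)/2 = 3.1925 × 10^9 m
Vis-viva: v² = GM (2/r − 1/a)
vₚ² = 7.994 × 10^14 × (2.90698 × 10^-9 − 3.13234 × 10^-10) = 2.07344 × 10^6 m²/s²
vₚ = 1439.94 m/s ≈ 1.44 km/s
vₐ² = 7.994 × 10^14 × (3.51062 × 10^-10 − 3.13234 × 10^-10) = 30239.6 m²/s²
vₐ = 173.895 m/s ≈ 173.9 m/s

Final answer: vₚ = 1.44 km/s, vₐ = 173.9 m/s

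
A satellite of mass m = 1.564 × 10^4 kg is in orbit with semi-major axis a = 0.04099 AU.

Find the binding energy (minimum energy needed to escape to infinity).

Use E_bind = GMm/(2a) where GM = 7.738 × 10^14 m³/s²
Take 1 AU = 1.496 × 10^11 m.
a = 0.04099 AU = 6.1321 × 10^9 m
GM = 7.738 × 10^14 m³/s²
m = 1.564 × 10^4 kg
GMm = 7.738 × 10^14 × 15640 = 1.21022 × 10^19 m³·kg/s²
2a = 1.22642 × 10^10 m
E_bind = GMm/(2a) = 9.86793 × 10^8 J ≈ 986.8 MJ

Final answer: 986.8 MJ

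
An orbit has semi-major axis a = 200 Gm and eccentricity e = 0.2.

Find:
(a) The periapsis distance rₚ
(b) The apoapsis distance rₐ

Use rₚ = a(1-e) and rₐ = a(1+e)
a = 200 Gm = 2 × 10^11 m
e = 0.2:  1 − e = 0.8,  1 + e = 1.2
(a) rₚ = a(1 − e) = 2 × 10^11 m × 0.8 = 1.6 × 10^11 m ≈ 160 Gm
(b) rₐ = a(1 + e) = 2 × 10^11 m × 1.2 = 2.4 × 10^11 m ≈ 240 Gm

Final answer:
(a) rₚ = 160 Gm
(b) rₐ = 240 Gm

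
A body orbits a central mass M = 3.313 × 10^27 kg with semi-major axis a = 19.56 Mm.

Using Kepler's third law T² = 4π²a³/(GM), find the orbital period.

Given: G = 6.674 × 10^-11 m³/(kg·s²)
M = 3.313 × 10^27 kg
GM = G × M = 6.674 × 10^-11 × 3.313 × 10^27 = 2.2111 × 10^17 m³/s²
a = 19.56 Mm = 1.956 × 10^7 m
a³ = 7.48353 × 10^21 m³
T = 2π √(a³/GM) = 2π √((7.48353 × 10^21) / (2.2111 × 10^17)) = 2π × 183.971 s
T = 1155.92 s ≈ 19.27 minutes

Final answer: 19.27 minutes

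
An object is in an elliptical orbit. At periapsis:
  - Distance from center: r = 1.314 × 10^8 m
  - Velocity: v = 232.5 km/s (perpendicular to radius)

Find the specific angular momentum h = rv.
r = 1.314 × 10^8 m
v = 232.5 km/s = 232500 m/s
h = rv = 1.314 × 10^8 × 232500 = 3.05505 × 10^13 m²/s ≈ 3.055 × 10^13 m²/s

Final answer: h = 3.055 × 10^13 m²/s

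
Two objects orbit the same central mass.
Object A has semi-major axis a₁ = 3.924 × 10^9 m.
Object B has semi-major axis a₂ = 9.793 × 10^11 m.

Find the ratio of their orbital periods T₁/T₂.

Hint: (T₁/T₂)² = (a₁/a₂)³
a₁ = 3.924 × 10^9 m
a₂ = 9.793 × 10^11 m
a₁/a₂ = 0.00400694
T₁/T₂ = (a₁/a₂)^(3/2) = (0.00400694)^1.5 = 0.000253641

Final answer: T₁/T₂ = 0.0002536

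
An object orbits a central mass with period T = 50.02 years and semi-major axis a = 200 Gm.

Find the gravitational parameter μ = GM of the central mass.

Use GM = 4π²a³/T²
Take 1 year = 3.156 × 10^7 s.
T = 50.02 years = 1.57863 × 10^9 s
a = 200 Gm = 2 × 10^11 m
a³ = 8 × 10^33 m³
T² = 2.49208 × 10^18 s²
GM = 4π² × (8 × 10^33) / (2.49208 × 10^18) = 1.26733 × 10^17 m³/s²
GM ≈ 1.267 × 10^17 m³/s²

Final answer: GM = 1.267 × 10^17 m³/s²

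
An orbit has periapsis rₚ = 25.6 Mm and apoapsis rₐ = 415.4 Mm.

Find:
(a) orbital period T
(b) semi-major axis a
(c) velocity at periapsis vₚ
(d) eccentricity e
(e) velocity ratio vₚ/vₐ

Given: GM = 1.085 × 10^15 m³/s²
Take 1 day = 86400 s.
rₚ = 25.6 Mm = 2.56 × 10^7 m
rₐ = 415.4 Mm = 4.154 × 10^8 m
GM = 1.085 × 10^15 m³/s²
a = (rₚ + rₐ)/2 = 2.205 × 10^8 m
e = (rₐ − rₚ)/(rₐ + rₚ) = (3.898 × 10^8) / (4.41 × 10^8) = 0.8839
(a) a³ = 1.07208 × 10^25 m³;  T = 2π √(a³/GM) = 2π × 99402.7 s = 624565 s ≈ 7.229 days
(b) a = 2.205 × 10^8 m ≈ 220.5 Mm
(c) vₚ² = GM (2/rₚ − 1/a) = 1.085 × 10^15 × (7.8125 × 10^-8 − 4.53515 × 10^-9) = 7.9845 × 10^7 m²/s²;  vₚ = 8935.6 m/s ≈ 8.936 km/s
(d) e = 0.8839 ≈ 0.8839
(e) vₚ/vₐ = rₐ/rₚ (angular momentum) = (4.154 × 10^8) / (2.56 × 10^7) = 16.2266 ≈ 16.23

Final answer:
(a) orbital period T = 7.229 days
(b) semi-major axis a = 220.5 Mm
(c) velocity at periapsis vₚ = 8.936 km/s
(d) eccentricity e = 0.8839
(e) velocity ratio vₚ/vₐ = 16.23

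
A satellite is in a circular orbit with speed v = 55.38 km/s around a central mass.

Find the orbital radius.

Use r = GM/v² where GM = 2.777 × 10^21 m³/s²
v = 55.38 km/s = 55380 m/s
GM = 2.777 × 10^21 m³/s²
v² = 3.06694 × 10^9 m²/s²
r = GM/v² = (2.777 × 10^21) / (3.06694 × 10^9) = 9.05461 × 10^11 m ≈ 905.5 Gm

Final answer: 905.5 Gm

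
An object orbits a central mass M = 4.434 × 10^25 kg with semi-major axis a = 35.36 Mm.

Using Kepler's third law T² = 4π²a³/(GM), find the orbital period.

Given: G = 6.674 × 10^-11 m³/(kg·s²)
M = 4.434 × 10^25 kg
GM = G × M = 6.674 × 10^-11 × 4.434 × 10^25 = 2.95925 × 10^15 m³/s²
a = 35.36 Mm = 3.536 × 10^7 m
a³ = 4.42117 × 10^22 m³
T = 2π √(a³/GM) = 2π √((4.42117 × 10^22) / (2.95925 × 10^15)) = 2π × 3865.25 s
T = 24286.1 s ≈ 6.746 hours

Final answer: 6.746 hours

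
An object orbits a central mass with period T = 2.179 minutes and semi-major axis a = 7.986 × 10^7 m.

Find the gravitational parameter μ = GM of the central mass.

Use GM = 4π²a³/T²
T = 2.179 minutes = 130.74 s
a = 7.986 × 10^7 m
a³ = 5.09317 × 10^23 m³
T² = 17092.9 s²
GM = 4π² × (5.09317 × 10^23) / 17092.9 = 1.17633 × 10^21 m³/s²
GM ≈ 1.176 × 10^21 m³/s²

Final answer: GM = 1.176 × 10^21 m³/s²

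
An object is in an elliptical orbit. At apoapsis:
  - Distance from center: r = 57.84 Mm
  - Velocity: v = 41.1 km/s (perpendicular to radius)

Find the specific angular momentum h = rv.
r = 57.84 Mm = 5.784 × 10^7 m
v = 41.1 km/s = 41100 m/s
h = rv = 5.784 × 10^7 × 41100 = 2.37722 × 10^12 m²/s ≈ 2.377 × 10^12 m²/s

Final answer: h = 2.377 × 10^12 m²/s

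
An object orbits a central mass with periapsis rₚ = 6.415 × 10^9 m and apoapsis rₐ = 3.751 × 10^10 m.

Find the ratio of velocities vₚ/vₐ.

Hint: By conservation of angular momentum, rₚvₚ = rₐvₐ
rₚ = 6.415 × 10^9 m
rₐ = 3.751 × 10^10 m
rₚvₚ = rₐvₐ  ⇒  vₚ/vₐ = rₐ/rₚ
vₚ/vₐ = (3.751 × 10^10) / (6.415 × 10^9) = 5.84723

Final answer: vₚ/vₐ = 5.847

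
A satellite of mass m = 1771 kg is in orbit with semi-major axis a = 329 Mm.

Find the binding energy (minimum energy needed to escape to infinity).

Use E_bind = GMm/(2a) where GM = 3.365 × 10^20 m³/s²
a = 329 Mm = 3.29 × 10^8 m
GM = 3.365 × 10^20 m³/s²
m = 1771 kg
GMm = 3.365 × 10^20 × 1771 = 5.95941 × 10^23 m³·kg/s²
2a = 6.58 × 10^8 m
E_bind = GMm/(2a) = 9.05686 × 10^14 J ≈ 905.7 TJ

Final answer: 905.7 TJ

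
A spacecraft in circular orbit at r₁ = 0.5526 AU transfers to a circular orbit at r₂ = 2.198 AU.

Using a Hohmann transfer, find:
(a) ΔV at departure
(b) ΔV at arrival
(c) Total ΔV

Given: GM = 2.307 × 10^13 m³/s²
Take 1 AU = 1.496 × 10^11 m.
r₁ = 0.5526 AU = 8.2669 × 10^10 m
r₂ = 2.198 AU = 3.28821 × 10^11 m
GM = 2.307 × 10^13 m³/s²
Transfer ellipse: a_t = (r₁ + r₂)/2 = 2.05745 × 10^11 m
Circular speed at r₁: v₁ = √(GM/r₁) = 16.7052 m/s
Transfer speed at r₁ (periapsis): v₁ₜ = √(GM(2/r₁ − 1/a_t)) = 21.1187 m/s
(a) ΔV₁ = v₁ₜ − v₁ = 4.41349 m/s ≈ 4.413 m/s
Circular speed at r₂: v₂ = √(GM/r₂) = 8.37614 m/s
Transfer speed at r₂ (apoapsis): v₂ₜ = √(GM(2/r₂ − 1/a_t)) = 5.30947 m/s
(b) ΔV₂ = v₂ − v₂ₜ = 3.06668 m/s ≈ 3.067 m/s
(c) ΔV_total = ΔV₁ + ΔV₂ = 7.48017 m/s ≈ 7.48 m/s

Final answer:
(a) ΔV₁ = 4.413 m/s
(b) ΔV₂ = 3.067 m/s
(c) ΔV_total = 7.48 m/s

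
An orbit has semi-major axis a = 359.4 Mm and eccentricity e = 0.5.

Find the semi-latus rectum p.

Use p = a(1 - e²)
a = 359.4 Mm = 3.594 × 10^8 m
e = 0.5,  e² = 0.25,  1 − e² = 0.75
p = a(1 − e²) = 3.594 × 10^8 m × 0.75 = 2.6955 × 10^8 m ≈ 269.6 Mm

Final answer: p = 269.6 Mm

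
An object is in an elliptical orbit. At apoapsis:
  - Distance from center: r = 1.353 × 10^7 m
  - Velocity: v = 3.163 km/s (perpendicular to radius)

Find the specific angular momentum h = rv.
r = 1.353 × 10^7 m
v = 3.163 km/s = 3163 m/s
h = rv = 1.353 × 10^7 × 3163 = 4.27954 × 10^10 m²/s ≈ 4.28 × 10^10 m²/s

Final answer: h = 4.28 × 10^10 m²/s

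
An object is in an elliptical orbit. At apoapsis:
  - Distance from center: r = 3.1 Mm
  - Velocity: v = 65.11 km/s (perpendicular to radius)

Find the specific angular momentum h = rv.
r = 3.1 Mm = 3.1 × 10^6 m
v = 65.11 km/s = 65110 m/s
h = rv = 3.1 × 10^6 × 65110 = 2.01841 × 10^11 m²/s ≈ 2.018 × 10^11 m²/s

Final answer: h = 2.018 × 10^11 m²/s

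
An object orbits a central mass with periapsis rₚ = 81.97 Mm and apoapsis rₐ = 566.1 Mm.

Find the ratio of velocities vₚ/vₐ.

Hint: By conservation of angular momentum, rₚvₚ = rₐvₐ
rₚ = 81.97 Mm = 8.197 × 10^7 m
rₐ = 566.1 Mm = 5.661 × 10^8 m
rₚvₚ = rₐvₐ  ⇒  vₚ/vₐ = rₐ/rₚ
vₚ/vₐ = (5.661 × 10^8) / (8.197 × 10^7) = 6.90619

Final answer: vₚ/vₐ = 6.906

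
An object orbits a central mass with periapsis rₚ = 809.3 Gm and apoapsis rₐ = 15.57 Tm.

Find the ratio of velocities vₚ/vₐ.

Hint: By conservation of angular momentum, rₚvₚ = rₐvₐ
rₚ = 809.3 Gm = 8.093 × 10^11 m
rₐ = 15.57 Tm = 1.557 × 10^13 m
rₚvₚ = rₐvₐ  ⇒  vₚ/vₐ = rₐ/rₚ
vₚ/vₐ = (1.557 × 10^13) / (8.093 × 10^11) = 19.2388

Final answer: vₚ/vₐ = 19.24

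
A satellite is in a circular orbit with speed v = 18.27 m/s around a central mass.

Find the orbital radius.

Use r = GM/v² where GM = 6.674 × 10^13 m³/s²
v = 18.27 m/s
GM = 6.674 × 10^13 m³/s²
v² = 333.793 m²/s²
r = GM/v² = (6.674 × 10^13) / 333.793 = 1.99944 × 10^11 m ≈ 199.9 Gm

Final answer: 199.9 Gm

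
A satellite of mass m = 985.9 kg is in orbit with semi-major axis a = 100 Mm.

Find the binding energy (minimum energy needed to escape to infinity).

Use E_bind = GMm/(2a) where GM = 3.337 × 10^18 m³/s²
a = 100 Mm = 1 × 10^8 m
GM = 3.337 × 10^18 m³/s²
m = 985.9 kg
GMm = 3.337 × 10^18 × 985.9 = 3.28995 × 10^21 m³·kg/s²
2a = 2 × 10^8 m
E_bind = GMm/(2a) = 1.64497 × 10^13 J ≈ 16.45 TJ

Final answer: 16.45 TJ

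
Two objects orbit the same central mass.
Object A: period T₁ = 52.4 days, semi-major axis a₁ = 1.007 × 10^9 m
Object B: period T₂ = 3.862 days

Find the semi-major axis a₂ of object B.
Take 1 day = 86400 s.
T₁ = 52.4 days = 4.52736 × 10^6 s
T₂ = 3.862 days = 333677 s
a₁ = 1.007 × 10^9 m
Kepler's third law: (T₂/T₁)² = (a₂/a₁)³  ⇒  a₂ = a₁ (T₂/T₁)^(2/3)
T₂/T₁ = 0.0737023
(T₂/T₁)^(2/3) = 0.175787
a₂ = 1.007 × 10^9 m × 0.175787 = 1.77018 × 10^8 m ≈ 1.77 × 10^8 m

Final answer: a₂ = 1.77 × 10^8 m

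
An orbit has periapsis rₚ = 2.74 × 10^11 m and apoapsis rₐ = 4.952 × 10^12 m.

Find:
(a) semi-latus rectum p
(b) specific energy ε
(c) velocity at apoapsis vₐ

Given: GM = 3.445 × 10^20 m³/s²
rₚ = 2.74 × 10^11 m
rₐ = 4.952 × 10^12 m
GM = 3.445 × 10^20 m³/s²
a = (rₚ + rₐ)/2 = 2.613 × 10^12 m
e = (rₐ − rₚ)/(rₐ + rₚ) = (4.678 × 10^12) / (5.226 × 10^12) = 0.89514
(a) 1 − e² = 0.198725;  p = a(1 − e²) = 2.613 × 10^12 × 0.198725 = 5.19268 × 10^11 m ≈ 5.193 × 10^11 m
(b) 2a = 5.226 × 10^12 m;  ε = −GM/(2a) = -6.59204 × 10^7 J/kg ≈ -65.92 MJ/kg
(c) vₐ² = GM (2/rₐ − 1/a) = 3.445 × 10^20 × (4.03877 × 10^-13 − 3.82702 × 10^-13) = 7.29491 × 10^6 m²/s²;  vₐ = 2700.91 m/s ≈ 2.701 km/s

Final answer:
(a) semi-latus rectum p = 5.193 × 10^11 m
(b) specific energy ε = -65.92 MJ/kg
(c) velocity at apoapsis vₐ = 2.701 km/s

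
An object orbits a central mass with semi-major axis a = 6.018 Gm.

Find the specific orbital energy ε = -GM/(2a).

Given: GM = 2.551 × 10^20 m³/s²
a = 6.018 Gm = 6.018 × 10^9 m
GM = 2.551 × 10^20 m³/s²
2a = 1.2036 × 10^10 m
ε = −GM/(2a) = -2.11947 × 10^10 J/kg ≈ -21.19 GJ/kg

Final answer: -21.19 GJ/kg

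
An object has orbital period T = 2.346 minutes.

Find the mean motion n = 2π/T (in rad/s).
T = 2.346 minutes = 140.76 s
n = 2π / 140.76 s = 0.0446376 rad/s ≈ 0.04464 rad/s

Final answer: n = 0.04464 rad/s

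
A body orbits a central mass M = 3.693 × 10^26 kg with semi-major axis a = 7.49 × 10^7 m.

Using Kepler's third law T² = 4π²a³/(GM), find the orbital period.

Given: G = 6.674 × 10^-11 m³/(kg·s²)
M = 3.693 × 10^26 kg
GM = G × M = 6.674 × 10^-11 × 3.693 × 10^26 = 2.46471 × 10^16 m³/s²
a = 7.49 × 10^7 m
a³ = 4.2019 × 10^23 m³
T = 2π √(a³/GM) = 2π √((4.2019 × 10^23) / (2.46471 × 10^16)) = 2π × 4128.95 s
T = 25943 s ≈ 7.206 hours

Final answer: 7.206 hours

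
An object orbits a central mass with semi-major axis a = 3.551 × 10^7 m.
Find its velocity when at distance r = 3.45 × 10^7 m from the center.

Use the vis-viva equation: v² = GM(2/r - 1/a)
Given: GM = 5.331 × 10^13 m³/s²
a = 3.551 × 10^7 m
r = 3.45 × 10^7 m
GM = 5.331 × 10^13 m³/s²
2/r − 1/a = 5.7971 × 10^-8 − 2.81611 × 10^-8 = 2.98099 × 10^-8 m⁻¹
v² = GM (2/r − 1/a) = 1.58917 × 10^6 m²/s²
v = 1260.62 m/s ≈ 1.261 km/s

Final answer: 1.261 km/s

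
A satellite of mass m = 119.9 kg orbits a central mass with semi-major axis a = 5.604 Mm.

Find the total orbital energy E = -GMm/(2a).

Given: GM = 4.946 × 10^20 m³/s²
a = 5.604 Mm = 5.604 × 10^6 m
GM = 4.946 × 10^20 m³/s²
2a = 1.1208 × 10^7 m
GMm = 4.946 × 10^20 × 119.9 = 5.93025 × 10^22 m³·kg/s²
E = −GMm/(2a) = -5.29109 × 10^15 J ≈ -5.291 PJ

Final answer: -5.291 PJ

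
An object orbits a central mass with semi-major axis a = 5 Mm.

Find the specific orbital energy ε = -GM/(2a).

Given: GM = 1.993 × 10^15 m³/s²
a = 5 Mm = 5 × 10^6 m
GM = 1.993 × 10^15 m³/s²
2a = 1 × 10^7 m
ε = −GM/(2a) = -1.993 × 10^8 J/kg ≈ -199.3 MJ/kg

Final answer: -199.3 MJ/kg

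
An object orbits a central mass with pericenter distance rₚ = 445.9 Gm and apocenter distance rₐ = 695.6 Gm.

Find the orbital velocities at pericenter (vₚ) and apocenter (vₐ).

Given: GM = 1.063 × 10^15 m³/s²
rₚ = 445.9 Gm = 4.459 × 10^11 m
rₐ = 695.6 Gm = 6.956 × 10^11 m
GM = 1.063 × 10^15 m³/s²
a = (rₚ + rₐ)/2 = 5.7075 × 10^11 m
Vis-viva: v² = GM (2/r − 1/a)
vₚ² = 1.063 × 10^15 × (4.48531 × 10^-12 − 1.75208 × 10^-12) = 2905.42 m²/s²
vₚ = 53.902 m/s ≈ 53.9 m/s
vₐ² = 1.063 × 10^15 × (2.87522 × 10^-12 − 1.75208 × 10^-12) = 1193.89 m²/s²
vₐ = 34.5528 m/s ≈ 34.55 m/s

Final answer: vₚ = 53.9 m/s, vₐ = 34.55 m/s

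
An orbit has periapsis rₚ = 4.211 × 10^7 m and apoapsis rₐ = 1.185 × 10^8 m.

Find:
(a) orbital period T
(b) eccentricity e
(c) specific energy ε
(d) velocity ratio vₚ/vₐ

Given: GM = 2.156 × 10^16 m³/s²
rₚ = 4.211 × 10^7 m
rₐ = 1.185 × 10^8 m
GM = 2.156 × 10^16 m³/s²
a = (rₚ + rₐ)/2 = 8.0305 × 10^7 m
e = (rₐ − rₚ)/(rₐ + rₚ) = (7.639 × 10^7) / (1.6061 × 10^8) = 0.475624
(a) a³ = 5.17878 × 10^23 m³;  T = 2π √(a³/GM) = 2π × 4901.05 s = 30794.2 s ≈ 8.554 hours
(b) e = 0.475624 ≈ 0.4756
(c) 2a = 1.6061 × 10^8 m;  ε = −GM/(2a) = -1.34238 × 10^8 J/kg ≈ -134.2 MJ/kg
(d) vₚ/vₐ = rₐ/rₚ (angular momentum) = (1.185 × 10^8) / (4.211 × 10^7) = 2.81406 ≈ 2.814

Final answer:
(a) orbital period T = 8.554 hours
(b) eccentricity e = 0.4756
(c) specific energy ε = -134.2 MJ/kg
(d) velocity ratio vₚ/vₐ = 2.814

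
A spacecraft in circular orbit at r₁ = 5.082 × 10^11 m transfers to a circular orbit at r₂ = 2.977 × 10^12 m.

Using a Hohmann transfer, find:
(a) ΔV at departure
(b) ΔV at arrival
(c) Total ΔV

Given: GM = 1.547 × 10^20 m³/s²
r₁ = 5.082 × 10^11 m
r₂ = 2.977 × 10^12 m
GM = 1.547 × 10^20 m³/s²
Transfer ellipse: a_t = (r₁ + r₂)/2 = 1.7426 × 10^12 m
Circular speed at r₁: v₁ = √(GM/r₁) = 17447.3 m/s
Transfer speed at r₁ (periapsis): v₁ₜ = √(GM(2/r₁ − 1/a_t)) = 22804.4 m/s
(a) ΔV₁ = v₁ₜ − v₁ = 5357.1 m/s ≈ 5.357 km/s
Circular speed at r₂: v₂ = √(GM/r₂) = 7208.68 m/s
Transfer speed at r₂ (apoapsis): v₂ₜ = √(GM(2/r₂ − 1/a_t)) = 3892.91 m/s
(b) ΔV₂ = v₂ − v₂ₜ = 3315.77 m/s ≈ 3.316 km/s
(c) ΔV_total = ΔV₁ + ΔV₂ = 8672.87 m/s ≈ 8.673 km/s

Final answer:
(a) ΔV₁ = 5.357 km/s
(b) ΔV₂ = 3.316 km/s
(c) ΔV_total = 8.673 km/s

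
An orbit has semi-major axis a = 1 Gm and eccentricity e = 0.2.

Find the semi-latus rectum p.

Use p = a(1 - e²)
a = 1 Gm = 1 × 10^9 m
e = 0.2,  e² = 0.04,  1 − e² = 0.96
p = a(1 − e²) = 1 × 10^9 m × 0.96 = 9.6 × 10^8 m ≈ 960 Mm

Final answer: p = 960 Mm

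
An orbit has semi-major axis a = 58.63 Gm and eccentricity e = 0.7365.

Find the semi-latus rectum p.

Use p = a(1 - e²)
a = 58.63 Gm = 5.863 × 10^10 m
e = 0.7365,  e² = 0.542432,  1 − e² = 0.457568
p = a(1 − e²) = 5.863 × 10^10 m × 0.457568 = 2.68272 × 10^10 m ≈ 26.83 Gm

Final answer: p = 26.83 Gm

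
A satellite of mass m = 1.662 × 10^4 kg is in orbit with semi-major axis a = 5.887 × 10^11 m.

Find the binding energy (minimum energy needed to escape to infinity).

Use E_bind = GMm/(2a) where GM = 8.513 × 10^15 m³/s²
a = 5.887 × 10^11 m
GM = 8.513 × 10^15 m³/s²
m = 1.662 × 10^4 kg
GMm = 8.513 × 10^15 × 16620 = 1.41486 × 10^20 m³·kg/s²
2a = 1.1774 × 10^12 m
E_bind = GMm/(2a) = 1.20168 × 10^8 J ≈ 120.2 MJ

Final answer: 120.2 MJ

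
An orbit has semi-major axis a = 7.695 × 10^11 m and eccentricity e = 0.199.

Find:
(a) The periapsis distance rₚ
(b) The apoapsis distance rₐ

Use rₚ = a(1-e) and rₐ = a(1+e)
a = 7.695 × 10^11 m
e = 0.199:  1 − e = 0.801,  1 + e = 1.199
(a) rₚ = a(1 − e) = 7.695 × 10^11 m × 0.801 = 6.1637 × 10^11 m ≈ 6.164 × 10^11 m
(b) rₐ = a(1 + e) = 7.695 × 10^11 m × 1.199 = 9.2263 × 10^11 m ≈ 9.226 × 10^11 m

Final answer:
(a) rₚ = 6.164 × 10^11 m
(b) rₐ = 9.226 × 10^11 m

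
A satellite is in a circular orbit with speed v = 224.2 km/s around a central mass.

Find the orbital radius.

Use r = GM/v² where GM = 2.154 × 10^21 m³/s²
v = 224.2 km/s = 224200 m/s
GM = 2.154 × 10^21 m³/s²
v² = 5.02656 × 10^10 m²/s²
r = GM/v² = (2.154 × 10^21) / (5.02656 × 10^10) = 4.28523 × 10^10 m ≈ 42.85 Gm

Final answer: 42.85 Gm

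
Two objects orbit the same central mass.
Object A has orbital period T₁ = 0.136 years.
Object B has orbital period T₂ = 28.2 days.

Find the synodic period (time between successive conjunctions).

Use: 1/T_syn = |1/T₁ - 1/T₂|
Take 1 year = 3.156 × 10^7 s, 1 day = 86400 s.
T₁ = 0.136 years = 4.29216 × 10^6 s
T₂ = 28.2 days = 2.43648 × 10^6 s
1/T₁ = 2.32983 × 10^-7 s⁻¹
1/T₂ = 4.10428 × 10^-7 s⁻¹
|1/T₁ − 1/T₂| = 1.77445 × 10^-7 s⁻¹
T_syn = 1 / |1/T₁ − 1/T₂| = 5.63554 × 10^6 s ≈ 0.1786 years

Final answer: T_syn = 0.1786 years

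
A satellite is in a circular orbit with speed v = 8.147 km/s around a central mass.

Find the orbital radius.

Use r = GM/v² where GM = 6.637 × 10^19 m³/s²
v = 8.147 km/s = 8147 m/s
GM = 6.637 × 10^19 m³/s²
v² = 6.63736 × 10^7 m²/s²
r = GM/v² = (6.637 × 10^19) / (6.63736 × 10^7) = 9.99946 × 10^11 m ≈ 999.9 Gm

Final answer: 999.9 Gm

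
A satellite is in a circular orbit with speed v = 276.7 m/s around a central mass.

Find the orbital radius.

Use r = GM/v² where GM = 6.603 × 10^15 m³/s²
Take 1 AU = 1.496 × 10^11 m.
v = 276.7 m/s
GM = 6.603 × 10^15 m³/s²
v² = 76562.9 m²/s²
r = GM/v² = (6.603 × 10^15) / 76562.9 = 8.62428 × 10^10 m ≈ 0.5765 AU

Final answer: 0.5765 AU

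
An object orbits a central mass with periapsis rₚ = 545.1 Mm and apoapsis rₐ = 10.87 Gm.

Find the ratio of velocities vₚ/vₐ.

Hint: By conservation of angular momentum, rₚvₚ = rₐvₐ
rₚ = 545.1 Mm = 5.451 × 10^8 m
rₐ = 10.87 Gm = 1.087 × 10^10 m
rₚvₚ = rₐvₐ  ⇒  vₚ/vₐ = rₐ/rₚ
vₚ/vₐ = (1.087 × 10^10) / (5.451 × 10^8) = 19.9413

Final answer: vₚ/vₐ = 19.94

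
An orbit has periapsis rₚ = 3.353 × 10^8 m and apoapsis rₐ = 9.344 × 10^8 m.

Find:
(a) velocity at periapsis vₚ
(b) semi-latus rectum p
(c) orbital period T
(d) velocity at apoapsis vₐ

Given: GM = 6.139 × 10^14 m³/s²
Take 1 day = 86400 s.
rₚ = 3.353 × 10^8 m
rₐ = 9.344 × 10^8 m
GM = 6.139 × 10^14 m³/s²
a = (rₚ + rₐ)/2 = 6.3485 × 10^8 m
e = (rₐ − rₚ)/(rₐ + rₚ) = (5.991 × 10^8) / (1.2697 × 10^9) = 0.471844
(a) vₚ² = GM (2/rₚ − 1/a) = 6.139 × 10^14 × (5.96481 × 10^-9 − 1.57518 × 10^-9) = 2.6948 × 10^6 m²/s²;  vₚ = 1641.58 m/s ≈ 1.642 km/s
(b) 1 − e² = 0.777363;  p = a(1 − e²) = 6.3485 × 10^8 × 0.777363 = 4.93509 × 10^8 m ≈ 4.935 × 10^8 m
(c) a³ = 2.55866 × 10^26 m³;  T = 2π √(a³/GM) = 2π × 645592 s = 4.05637 × 10^6 s ≈ 46.95 days
(d) vₐ² = GM (2/rₐ − 1/a) = 6.139 × 10^14 × (2.14041 × 10^-9 − 1.57518 × 10^-9) = 346998 m²/s²;  vₐ = 589.066 m/s ≈ 589.1 m/s

Final answer:
(a) velocity at periapsis vₚ = 1.642 km/s
(b) semi-latus rectum p = 4.935 × 10^8 m
(c) orbital period T = 46.95 days
(d) velocity at apoapsis vₐ = 589.1 m/s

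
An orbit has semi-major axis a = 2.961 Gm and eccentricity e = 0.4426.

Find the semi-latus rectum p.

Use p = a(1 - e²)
a = 2.961 Gm = 2.961 × 10^9 m
e = 0.4426,  e² = 0.195895,  1 − e² = 0.804105
p = a(1 − e²) = 2.961 × 10^9 m × 0.804105 = 2.38096 × 10^9 m ≈ 2.381 Gm

Final answer: p = 2.381 Gm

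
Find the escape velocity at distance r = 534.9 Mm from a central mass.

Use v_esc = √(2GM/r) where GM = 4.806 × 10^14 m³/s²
r = 534.9 Mm = 5.349 × 10^8 m
GM = 4.806 × 10^14 m³/s²
2GM/r = 2 × (4.806 × 10^14) / (5.349 × 10^8) = 1.79697 × 10^6 m²/s²
v_esc = √(2GM/r) = 1340.51 m/s ≈ 1.341 km/s

Final answer: 1.341 km/s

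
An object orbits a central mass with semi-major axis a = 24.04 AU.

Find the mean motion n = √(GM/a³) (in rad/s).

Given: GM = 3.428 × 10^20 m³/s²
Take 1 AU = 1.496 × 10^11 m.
a = 24.04 AU = 3.59638 × 10^12 m
GM = 3.428 × 10^20 m³/s²
a³ = 4.65156 × 10^37 m³
GM/a³ = (3.428 × 10^20) / (4.65156 × 10^37) = 7.36958 × 10^-18 s⁻²
n = √(GM/a³) = 2.7147 × 10^-9 rad/s ≈ 2.715 × 10^-9 rad/s

Final answer: n = 2.715 × 10^-9 rad/s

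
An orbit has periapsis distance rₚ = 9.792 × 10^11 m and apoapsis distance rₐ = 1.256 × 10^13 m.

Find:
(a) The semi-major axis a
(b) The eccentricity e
rₚ = 9.792 × 10^11 m
rₐ = 1.256 × 10^13 m
(a) a = (rₚ + rₐ)/2 = 6.7696 × 10^12 m ≈ 6.77 × 10^12 m
(b) e = (rₐ − rₚ)/(rₐ + rₚ) = (1.15808 × 10^13) / (1.35392 × 10^13) = 0.855353

Final answer:
(a) a = 6.77 × 10^12 m
(b) e = 0.8554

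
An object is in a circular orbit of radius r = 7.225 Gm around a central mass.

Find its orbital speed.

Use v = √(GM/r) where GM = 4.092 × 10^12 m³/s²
r = 7.225 Gm = 7.225 × 10^9 m
GM = 4.092 × 10^12 m³/s²
GM/r = (4.092 × 10^12) / (7.225 × 10^9) = 566.367 m²/s²
v = √(GM/r) = 23.7985 m/s ≈ 23.8 m/s

Final answer: 23.8 m/s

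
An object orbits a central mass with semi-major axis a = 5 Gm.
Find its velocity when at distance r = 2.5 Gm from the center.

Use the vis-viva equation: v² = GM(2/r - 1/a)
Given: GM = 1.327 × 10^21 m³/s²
a = 5 Gm = 5 × 10^9 m
r = 2.5 Gm = 2.5 × 10^9 m
GM = 1.327 × 10^21 m³/s²
2/r − 1/a = 8 × 10^-10 − 2 × 10^-10 = 6 × 10^-10 m⁻¹
v² = GM (2/r − 1/a) = 7.962 × 10^11 m²/s²
v = 892300 m/s ≈ 892.3 km/s

Final answer: 892.3 km/s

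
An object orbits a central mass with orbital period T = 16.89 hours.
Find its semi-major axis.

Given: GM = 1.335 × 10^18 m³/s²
T = 16.89 hours = 60804 s
GM = 1.335 × 10^18 m³/s²
Kepler's third law: a³ = GM T² / (4π²)
T² = 3.69713 × 10^9 s²
a³ = (1.335 × 10^18) × (3.69713 × 10^9) / (4π²) = 1.25022 × 10^26 m³
a = (a³)^(1/3) = 5.00029 × 10^8 m ≈ 500 Mm

Final answer: 500 Mm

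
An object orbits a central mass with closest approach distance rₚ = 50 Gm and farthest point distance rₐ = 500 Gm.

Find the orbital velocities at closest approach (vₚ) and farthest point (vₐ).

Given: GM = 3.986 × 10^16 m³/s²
rₚ = 50 Gm = 5 × 10^10 m
rₐ = 500 Gm = 5 × 10^11 m
GM = 3.986 × 10^16 m³/s²
a = (rₚ + rₐ)/2 = 2.75 × 10^11 m
Vis-viva: v² = GM (2/r − 1/a)
vₚ² = 3.986 × 10^16 × (4 × 10^-11 − 3.63636 × 10^-12) = 1.44945 × 10^6 m²/s²
vₚ = 1203.93 m/s ≈ 1.204 km/s
vₐ² = 3.986 × 10^16 × (4 × 10^-12 − 3.63636 × 10^-12) = 14494.5 m²/s²
vₐ = 120.393 m/s ≈ 120.4 m/s

Final answer: vₚ = 1.204 km/s, vₐ = 120.4 m/s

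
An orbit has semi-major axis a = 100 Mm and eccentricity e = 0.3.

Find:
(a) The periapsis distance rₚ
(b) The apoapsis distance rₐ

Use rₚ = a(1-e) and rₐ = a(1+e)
a = 100 Mm = 1 × 10^8 m
e = 0.3:  1 − e = 0.7,  1 + e = 1.3
(a) rₚ = a(1 − e) = 1 × 10^8 m × 0.7 = 7 × 10^7 m ≈ 70 Mm
(b) rₐ = a(1 + e) = 1 × 10^8 m × 1.3 = 1.3 × 10^8 m ≈ 130 Mm

Final answer:
(a) rₚ = 70 Mm
(b) rₐ = 130 Mm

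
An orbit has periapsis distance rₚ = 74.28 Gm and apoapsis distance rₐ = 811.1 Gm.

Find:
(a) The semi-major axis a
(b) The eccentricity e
rₚ = 74.28 Gm = 7.428 × 10^10 m
rₐ = 811.1 Gm = 8.111 × 10^11 m
(a) a = (rₚ + rₐ)/2 = 4.4269 × 10^11 m ≈ 442.7 Gm
(b) e = (rₐ − rₚ)/(rₐ + rₚ) = (7.3682 × 10^11) / (8.8538 × 10^11) = 0.832208

Final answer:
(a) a = 442.7 Gm
(b) e = 0.8322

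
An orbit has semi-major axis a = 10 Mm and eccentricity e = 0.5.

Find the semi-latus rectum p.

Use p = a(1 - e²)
a = 10 Mm = 1 × 10^7 m
e = 0.5,  e² = 0.25,  1 − e² = 0.75
p = a(1 − e²) = 1 × 10^7 m × 0.75 = 7.5 × 10^6 m ≈ 7.5 Mm

Final answer: p = 7.5 Mm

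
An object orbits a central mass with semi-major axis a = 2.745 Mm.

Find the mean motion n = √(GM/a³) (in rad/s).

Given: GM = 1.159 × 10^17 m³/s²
a = 2.745 Mm = 2.745 × 10^6 m
GM = 1.159 × 10^17 m³/s²
a³ = 2.06836 × 10^19 m³
GM/a³ = (1.159 × 10^17) / (2.06836 × 10^19) = 0.00560346 s⁻²
n = √(GM/a³) = 0.0748563 rad/s ≈ 0.07486 rad/s

Final answer: n = 0.07486 rad/s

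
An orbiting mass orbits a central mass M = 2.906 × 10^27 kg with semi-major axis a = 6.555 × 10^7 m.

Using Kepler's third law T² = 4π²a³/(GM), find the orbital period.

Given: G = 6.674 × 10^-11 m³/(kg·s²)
M = 2.906 × 10^27 kg
GM = G × M = 6.674 × 10^-11 × 2.906 × 10^27 = 1.93946 × 10^17 m³/s²
a = 6.555 × 10^7 m
a³ = 2.81655 × 10^23 m³
T = 2π √(a³/GM) = 2π √((2.81655 × 10^23) / (1.93946 × 10^17)) = 2π × 1205.09 s
T = 7571.78 s ≈ 2.103 hours

Final answer: 2.103 hours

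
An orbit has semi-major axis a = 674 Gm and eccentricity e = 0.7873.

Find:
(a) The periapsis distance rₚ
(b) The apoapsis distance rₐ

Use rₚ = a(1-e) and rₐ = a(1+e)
a = 674 Gm = 6.74 × 10^11 m
e = 0.7873:  1 − e = 0.2127,  1 + e = 1.7873
(a) rₚ = a(1 − e) = 6.74 × 10^11 m × 0.2127 = 1.4336 × 10^11 m ≈ 143.4 Gm
(b) rₐ = a(1 + e) = 6.74 × 10^11 m × 1.7873 = 1.20464 × 10^12 m ≈ 1.205 Tm

Final answer:
(a) rₚ = 143.4 Gm
(b) rₐ = 1.205 Tm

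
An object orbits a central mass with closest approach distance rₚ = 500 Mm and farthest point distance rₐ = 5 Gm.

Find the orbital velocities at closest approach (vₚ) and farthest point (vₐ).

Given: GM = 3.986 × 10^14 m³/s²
rₚ = 500 Mm = 5 × 10^8 m
rₐ = 5 Gm = 5 × 10^9 m
GM = 3.986 × 10^14 m³/s²
a = (rₚ + rₐ)/2 = 2.75 × 10^9 m
Vis-viva: v² = GM (2/r − 1/a)
vₚ² = 3.986 × 10^14 × (4 × 10^-9 − 3.63636 × 10^-10) = 1.44945 × 10^6 m²/s²
vₚ = 1203.93 m/s ≈ 1.204 km/s
vₐ² = 3.986 × 10^14 × (4 × 10^-10 − 3.63636 × 10^-10) = 14494.5 m²/s²
vₐ = 120.393 m/s ≈ 120.4 m/s

Final answer: vₚ = 1.204 km/s, vₐ = 120.4 m/s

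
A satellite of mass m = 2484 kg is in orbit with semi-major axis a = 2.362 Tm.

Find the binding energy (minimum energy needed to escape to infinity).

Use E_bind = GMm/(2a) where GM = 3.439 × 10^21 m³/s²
a = 2.362 Tm = 2.362 × 10^12 m
GM = 3.439 × 10^21 m³/s²
m = 2484 kg
GMm = 3.439 × 10^21 × 2484 = 8.54248 × 10^24 m³·kg/s²
2a = 4.724 × 10^12 m
E_bind = GMm/(2a) = 1.80831 × 10^12 J ≈ 1.808 TJ

Final answer: 1.808 TJ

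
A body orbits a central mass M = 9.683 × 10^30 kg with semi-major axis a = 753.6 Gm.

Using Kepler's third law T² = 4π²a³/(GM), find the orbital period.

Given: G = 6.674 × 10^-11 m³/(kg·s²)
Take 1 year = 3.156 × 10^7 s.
M = 9.683 × 10^30 kg
GM = G × M = 6.674 × 10^-11 × 9.683 × 10^30 = 6.46243 × 10^20 m³/s²
a = 753.6 Gm = 7.536 × 10^11 m
a³ = 4.27979 × 10^35 m³
T = 2π √(a³/GM) = 2π √((4.27979 × 10^35) / (6.46243 × 10^20)) = 2π × 2.57344 × 10^7 s
T = 1.61694 × 10^8 s ≈ 5.123 years

Final answer: 5.123 years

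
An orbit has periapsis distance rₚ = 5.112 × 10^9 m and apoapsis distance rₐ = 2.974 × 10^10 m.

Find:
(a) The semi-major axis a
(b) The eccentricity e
rₚ = 5.112 × 10^9 m
rₐ = 2.974 × 10^10 m
(a) a = (rₚ + rₐ)/2 = 1.7426 × 10^10 m ≈ 1.743 × 10^10 m
(b) e = (rₐ − rₚ)/(rₐ + rₚ) = (2.4628 × 10^10) / (3.4852 × 10^10) = 0.706645

Final answer:
(a) a = 1.743 × 10^10 m
(b) e = 0.7066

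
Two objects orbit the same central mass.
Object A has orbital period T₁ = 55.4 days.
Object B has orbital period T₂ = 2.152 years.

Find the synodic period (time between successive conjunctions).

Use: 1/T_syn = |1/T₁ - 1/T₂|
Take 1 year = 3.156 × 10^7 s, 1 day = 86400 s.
T₁ = 55.4 days = 4.78656 × 10^6 s
T₂ = 2.152 years = 6.79171 × 10^7 s
1/T₁ = 2.08918 × 10^-7 s⁻¹
1/T₂ = 1.47238 × 10^-8 s⁻¹
|1/T₁ − 1/T₂| = 1.94194 × 10^-7 s⁻¹
T_syn = 1 / |1/T₁ − 1/T₂| = 5.14948 × 10^6 s ≈ 59.6 days

Final answer: T_syn = 59.6 days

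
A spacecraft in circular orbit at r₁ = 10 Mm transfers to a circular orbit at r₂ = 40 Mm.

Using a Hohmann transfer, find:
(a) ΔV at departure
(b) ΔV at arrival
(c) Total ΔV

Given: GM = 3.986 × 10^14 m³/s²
r₁ = 10 Mm = 1 × 10^7 m
r₂ = 40 Mm = 4 × 10^7 m
GM = 3.986 × 10^14 m³/s²
Transfer ellipse: a_t = (r₁ + r₂)/2 = 2.5 × 10^7 m
Circular speed at r₁: v₁ = √(GM/r₁) = 6313.48 m/s
Transfer speed at r₁ (periapsis): v₁ₜ = √(GM(2/r₁ − 1/a_t)) = 7985.99 m/s
(a) ΔV₁ = v₁ₜ − v₁ = 1672.51 m/s ≈ 1.673 km/s
Circular speed at r₂: v₂ = √(GM/r₂) = 3156.74 m/s
Transfer speed at r₂ (apoapsis): v₂ₜ = √(GM(2/r₂ − 1/a_t)) = 1996.5 m/s
(b) ΔV₂ = v₂ − v₂ₜ = 1160.24 m/s ≈ 1.16 km/s
(c) ΔV_total = ΔV₁ + ΔV₂ = 2832.75 m/s ≈ 2.833 km/s

Final answer:
(a) ΔV₁ = 1.673 km/s
(b) ΔV₂ = 1.16 km/s
(c) ΔV_total = 2.833 km/s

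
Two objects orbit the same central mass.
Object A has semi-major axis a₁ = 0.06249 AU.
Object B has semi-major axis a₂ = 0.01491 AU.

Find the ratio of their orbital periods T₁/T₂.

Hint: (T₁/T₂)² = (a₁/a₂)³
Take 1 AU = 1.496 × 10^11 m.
a₁ = 0.06249 AU = 9.3485 × 10^9 m
a₂ = 0.01491 AU = 2.23054 × 10^9 m
a₁/a₂ = 4.19115
T₁/T₂ = (a₁/a₂)^(3/2) = (4.19115)^1.5 = 8.58024

Final answer: T₁/T₂ = 8.58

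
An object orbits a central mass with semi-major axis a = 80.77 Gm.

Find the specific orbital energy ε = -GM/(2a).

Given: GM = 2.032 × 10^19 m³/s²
a = 80.77 Gm = 8.077 × 10^10 m
GM = 2.032 × 10^19 m³/s²
2a = 1.6154 × 10^11 m
ε = −GM/(2a) = -1.25789 × 10^8 J/kg ≈ -125.8 MJ/kg

Final answer: -125.8 MJ/kg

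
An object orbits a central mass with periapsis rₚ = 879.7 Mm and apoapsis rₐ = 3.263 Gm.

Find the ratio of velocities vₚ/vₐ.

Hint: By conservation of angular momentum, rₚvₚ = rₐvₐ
rₚ = 879.7 Mm = 8.797 × 10^8 m
rₐ = 3.263 Gm = 3.263 × 10^9 m
rₚvₚ = rₐvₐ  ⇒  vₚ/vₐ = rₐ/rₚ
vₚ/vₐ = (3.263 × 10^9) / (8.797 × 10^8) = 3.70922

Final answer: vₚ/vₐ = 3.709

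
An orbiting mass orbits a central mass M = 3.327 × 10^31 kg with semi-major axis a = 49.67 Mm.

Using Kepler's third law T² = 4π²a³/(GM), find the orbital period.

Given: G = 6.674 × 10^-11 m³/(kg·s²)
M = 3.327 × 10^31 kg
GM = G × M = 6.674 × 10^-11 × 3.327 × 10^31 = 2.22044 × 10^21 m³/s²
a = 49.67 Mm = 4.967 × 10^7 m
a³ = 1.22541 × 10^23 m³
T = 2π √(a³/GM) = 2π √((1.22541 × 10^23) / (2.22044 × 10^21)) = 2π × 7.42885 s
T = 46.6769 s ≈ 46.68 seconds

Final answer: 46.68 seconds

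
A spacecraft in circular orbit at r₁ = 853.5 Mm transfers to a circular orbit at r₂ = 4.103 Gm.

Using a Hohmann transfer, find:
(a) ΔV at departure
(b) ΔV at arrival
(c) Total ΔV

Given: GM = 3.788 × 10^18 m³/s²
r₁ = 853.5 Mm = 8.535 × 10^8 m
r₂ = 4.103 Gm = 4.103 × 10^9 m
GM = 3.788 × 10^18 m³/s²
Transfer ellipse: a_t = (r₁ + r₂)/2 = 2.47825 × 10^9 m
Circular speed at r₁: v₁ = √(GM/r₁) = 66619.8 m/s
Transfer speed at r₁ (periapsis): v₁ₜ = √(GM(2/r₁ − 1/a_t)) = 85719.9 m/s
(a) ΔV₁ = v₁ₜ − v₁ = 19100.1 m/s ≈ 19.1 km/s
Circular speed at r₂: v₂ = √(GM/r₂) = 30384.6 m/s
Transfer speed at r₂ (apoapsis): v₂ₜ = √(GM(2/r₂ − 1/a_t)) = 17831.3 m/s
(b) ΔV₂ = v₂ − v₂ₜ = 12553.3 m/s ≈ 12.55 km/s
(c) ΔV_total = ΔV₁ + ΔV₂ = 31653.4 m/s ≈ 31.65 km/s

Final answer:
(a) ΔV₁ = 19.1 km/s
(b) ΔV₂ = 12.55 km/s
(c) ΔV_total = 31.65 km/s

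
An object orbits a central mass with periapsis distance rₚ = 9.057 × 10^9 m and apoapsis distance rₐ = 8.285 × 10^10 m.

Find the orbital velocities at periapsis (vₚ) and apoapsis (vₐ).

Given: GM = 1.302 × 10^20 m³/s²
rₚ = 9.057 × 10^9 m
rₐ = 8.285 × 10^10 m
GM = 1.302 × 10^20 m³/s²
a = (rₚ + rₐ)/2 = 4.59535 × 10^10 m
Vis-viva: v² = GM (2/r − 1/a)
vₚ² = 1.302 × 10^20 × (2.20824 × 10^-10 − 2.17611 × 10^-11) = 2.59179 × 10^10 m²/s²
vₚ = 160991 m/s ≈ 161 km/s
vₐ² = 1.302 × 10^20 × (2.414 × 10^-11 − 2.17611 × 10^-11) = 3.09731 × 10^8 m²/s²
vₐ = 17599.2 m/s ≈ 17.6 km/s

Final answer: vₚ = 161 km/s, vₐ = 17.6 km/s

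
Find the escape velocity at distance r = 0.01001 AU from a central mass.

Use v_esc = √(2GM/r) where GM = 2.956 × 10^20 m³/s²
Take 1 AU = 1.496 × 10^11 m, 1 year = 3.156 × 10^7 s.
r = 0.01001 AU = 1.4975 × 10^9 m
GM = 2.956 × 10^20 m³/s²
2GM/r = 2 × (2.956 × 10^20) / (1.4975 × 10^9) = 3.94792 × 10^11 m²/s²
v_esc = √(2GM/r) = 628325 m/s ≈ 132.6 AU/year

Final answer: 132.6 AU/year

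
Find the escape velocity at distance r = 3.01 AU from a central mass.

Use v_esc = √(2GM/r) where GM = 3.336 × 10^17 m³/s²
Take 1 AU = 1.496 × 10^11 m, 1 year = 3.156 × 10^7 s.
r = 3.01 AU = 4.50296 × 10^11 m
GM = 3.336 × 10^17 m³/s²
2GM/r = 2 × (3.336 × 10^17) / (4.50296 × 10^11) = 1.48169 × 10^6 m²/s²
v_esc = √(2GM/r) = 1217.25 m/s ≈ 0.2568 AU/year

Final answer: 0.2568 AU/year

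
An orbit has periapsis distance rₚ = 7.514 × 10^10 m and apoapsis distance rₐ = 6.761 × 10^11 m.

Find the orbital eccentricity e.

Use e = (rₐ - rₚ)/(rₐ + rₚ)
rₚ = 7.514 × 10^10 m
rₐ = 6.761 × 10^11 m
rₐ − rₚ = 6.0096 × 10^11 m
rₐ + rₚ = 7.5124 × 10^11 m
e = (rₐ − rₚ)/(rₐ + rₚ) = 0.799957

Final answer: e = 0.8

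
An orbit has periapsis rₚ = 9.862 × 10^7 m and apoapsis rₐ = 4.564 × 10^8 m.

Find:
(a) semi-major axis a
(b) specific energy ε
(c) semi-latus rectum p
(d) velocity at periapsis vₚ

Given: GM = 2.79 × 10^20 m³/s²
rₚ = 9.862 × 10^7 m
rₐ = 4.564 × 10^8 m
GM = 2.79 × 10^20 m³/s²
a = (rₚ + rₐ)/2 = 2.7751 × 10^8 m
e = (rₐ − rₚ)/(rₐ + rₚ) = (3.5778 × 10^8) / (5.5502 × 10^8) = 0.644625
(a) a = 2.7751 × 10^8 m ≈ 2.775 × 10^8 m
(b) 2a = 5.5502 × 10^8 m;  ε = −GM/(2a) = -5.02685 × 10^11 J/kg ≈ -502.7 GJ/kg
(c) 1 − e² = 0.584458;  p = a(1 − e²) = 2.7751 × 10^8 × 0.584458 = 1.62193 × 10^8 m ≈ 1.622 × 10^8 m
(d) vₚ² = GM (2/rₚ − 1/a) = 2.79 × 10^20 × (2.02799 × 10^-8 − 3.60347 × 10^-9) = 4.65271 × 10^12 m²/s²;  vₚ = 2.15701 × 10^6 m/s ≈ 2157 km/s

Final answer:
(a) semi-major axis a = 2.775 × 10^8 m
(b) specific energy ε = -502.7 GJ/kg
(c) semi-latus rectum p = 1.622 × 10^8 m
(d) velocity at periapsis vₚ = 2157 km/s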